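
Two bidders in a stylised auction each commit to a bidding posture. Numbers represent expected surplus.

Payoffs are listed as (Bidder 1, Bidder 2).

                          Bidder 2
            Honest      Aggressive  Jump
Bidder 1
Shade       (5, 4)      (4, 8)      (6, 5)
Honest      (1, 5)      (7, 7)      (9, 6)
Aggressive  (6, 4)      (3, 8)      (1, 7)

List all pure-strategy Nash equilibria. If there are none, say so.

The unique pure-strategy Nash equilibrium is (Honest, Aggressive).

(Shade, Honest): Bidder 1 can switch to Aggressive (5 → 6). Not NE.
(Shade, Aggressive): Bidder 1 can switch to Honest (4 → 7). Not NE.
(Shade, Jump): Bidder 1 can switch to Honest (6 → 9). Not NE.
(Honest, Honest): Bidder 1 can switch to Shade (1 → 5). Not NE.
(Honest, Aggressive): Bidder 1 gets 7, best alternative 4; Bidder 2 gets 7, best alternative 6. No profitable deviation — NE.
(Honest, Jump): Bidder 2 can switch to Aggressive (6 → 7). Not NE.
(Aggressive, Honest): Bidder 2 can switch to Aggressive (4 → 8). Not NE.
(Aggressive, Aggressive): Bidder 1 can switch to Shade (3 → 4). Not NE.
(Aggressive, Jump): Bidder 1 can switch to Shade (1 → 6). Not NE.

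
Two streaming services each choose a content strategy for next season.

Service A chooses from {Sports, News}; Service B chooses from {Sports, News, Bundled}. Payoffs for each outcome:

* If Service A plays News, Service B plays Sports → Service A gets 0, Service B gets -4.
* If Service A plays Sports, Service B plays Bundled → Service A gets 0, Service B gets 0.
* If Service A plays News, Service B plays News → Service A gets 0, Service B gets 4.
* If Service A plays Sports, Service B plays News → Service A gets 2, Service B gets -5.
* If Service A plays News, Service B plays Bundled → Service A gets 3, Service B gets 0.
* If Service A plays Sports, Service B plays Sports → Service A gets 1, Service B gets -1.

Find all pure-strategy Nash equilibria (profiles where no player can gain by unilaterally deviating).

Service A against Sports: payoffs 1, 0 → best response Sports.
Service A against News: payoffs 2, 0 → best response Sports.
Service A against Bundled: payoffs 0, 3 → best response News.
Service B against Sports: payoffs -1, -5, 0 → best response Bundled.
Service B against News: payoffs -4, 4, 0 → best response News.
No profile is a mutual best response for all players.

There is no pure-strategy Nash equilibrium.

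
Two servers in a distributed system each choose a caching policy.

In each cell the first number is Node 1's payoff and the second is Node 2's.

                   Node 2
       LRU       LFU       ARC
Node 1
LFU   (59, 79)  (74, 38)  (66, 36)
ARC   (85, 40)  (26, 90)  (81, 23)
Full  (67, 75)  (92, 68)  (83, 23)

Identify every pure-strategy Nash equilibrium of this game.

none

For each player, find the best response to each opponent profile; mutual best responses are the pure NE.
Node 1 against LRU: payoffs 59, 85, 67 → best response ARC.
Node 1 against LFU: payoffs 74, 26, 92 → best response Full.
Node 1 against ARC: payoffs 66, 81, 83 → best response Full.
Node 2 against LFU: payoffs 79, 38, 36 → best response LRU.
Node 2 against ARC: payoffs 40, 90, 23 → best response LFU.
Node 2 against Full: payoffs 75, 68, 23 → best response LRU.
No profile is a mutual best response for all players.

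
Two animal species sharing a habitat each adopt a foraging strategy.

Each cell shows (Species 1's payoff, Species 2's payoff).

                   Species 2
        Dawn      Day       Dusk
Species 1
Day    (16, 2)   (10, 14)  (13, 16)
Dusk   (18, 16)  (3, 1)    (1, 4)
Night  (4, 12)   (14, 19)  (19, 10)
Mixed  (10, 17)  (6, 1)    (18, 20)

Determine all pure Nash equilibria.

For each strategy profile, look for a profitable unilateral deviation.
(Day, Dawn): Species 1 can switch to Dusk (16 → 18). Not NE.
(Day, Day): Species 1 can switch to Night (10 → 14). Not NE.
(Day, Dusk): Species 1 can switch to Night (13 → 19). Not NE.
(Dusk, Dawn): Species 1 gets 18, best alternative 16; Species 2 gets 16, best alternative 4. No profitable deviation — NE.
(Dusk, Day): Species 1 can switch to Day (3 → 10). Not NE.
(Dusk, Dusk): Species 1 can switch to Day (1 → 13). Not NE.
(Night, Dawn): Species 1 can switch to Day (4 → 16). Not NE.
(Night, Day): Species 1 gets 14, best alternative 10; Species 2 gets 19, best alternative 12. No profitable deviation — NE.
(The remaining 4 profiles each have a profitable deviation by the same check.)

The pure Nash equilibria are (Dusk, Dawn) and (Night, Day).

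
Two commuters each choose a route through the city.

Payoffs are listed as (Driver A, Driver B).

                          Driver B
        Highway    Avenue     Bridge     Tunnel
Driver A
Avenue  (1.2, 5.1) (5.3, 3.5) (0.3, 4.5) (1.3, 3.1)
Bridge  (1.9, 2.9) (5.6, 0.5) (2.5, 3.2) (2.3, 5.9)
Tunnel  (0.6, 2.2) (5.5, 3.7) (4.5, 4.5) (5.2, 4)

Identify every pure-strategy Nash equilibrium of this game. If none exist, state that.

Driver A against Highway: payoffs 1.2, 1.9, 0.6 → best response Bridge.
Driver A against Avenue: payoffs 5.3, 5.6, 5.5 → best response Bridge.
Driver A against Bridge: payoffs 0.3, 2.5, 4.5 → best response Tunnel.
Driver A against Tunnel: payoffs 1.3, 2.3, 5.2 → best response Tunnel.
Driver B against Avenue: payoffs 5.1, 3.5, 4.5, 3.1 → best response Highway.
Driver B against Bridge: payoffs 2.9, 0.5, 3.2, 5.9 → best response Tunnel.
Driver B against Tunnel: payoffs 2.2, 3.7, 4.5, 4 → best response Bridge.
Mutual best responses: (Tunnel, Bridge).

Pure NE: (Tunnel, Bridge)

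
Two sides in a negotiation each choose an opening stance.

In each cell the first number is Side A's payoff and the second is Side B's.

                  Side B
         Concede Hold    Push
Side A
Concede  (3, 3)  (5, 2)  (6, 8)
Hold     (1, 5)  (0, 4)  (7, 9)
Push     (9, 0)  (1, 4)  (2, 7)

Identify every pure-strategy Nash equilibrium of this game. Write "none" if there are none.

Pure NE: (Hold, Push)

(Concede, Concede): Side A can switch to Push (3 → 9). Not NE.
(Concede, Hold): Side B can switch to Concede (2 → 3). Not NE.
(Concede, Push): Side A can switch to Hold (6 → 7). Not NE.
(Hold, Concede): Side A can switch to Concede (1 → 3). Not NE.
(Hold, Hold): Side A can switch to Concede (0 → 5). Not NE.
(Hold, Push): Side A gets 7, best alternative 6; Side B gets 9, best alternative 5. No profitable deviation — NE.
(Push, Concede): Side B can switch to Hold (0 → 4). Not NE.
(The remaining 2 profiles each have a profitable deviation by the same check.)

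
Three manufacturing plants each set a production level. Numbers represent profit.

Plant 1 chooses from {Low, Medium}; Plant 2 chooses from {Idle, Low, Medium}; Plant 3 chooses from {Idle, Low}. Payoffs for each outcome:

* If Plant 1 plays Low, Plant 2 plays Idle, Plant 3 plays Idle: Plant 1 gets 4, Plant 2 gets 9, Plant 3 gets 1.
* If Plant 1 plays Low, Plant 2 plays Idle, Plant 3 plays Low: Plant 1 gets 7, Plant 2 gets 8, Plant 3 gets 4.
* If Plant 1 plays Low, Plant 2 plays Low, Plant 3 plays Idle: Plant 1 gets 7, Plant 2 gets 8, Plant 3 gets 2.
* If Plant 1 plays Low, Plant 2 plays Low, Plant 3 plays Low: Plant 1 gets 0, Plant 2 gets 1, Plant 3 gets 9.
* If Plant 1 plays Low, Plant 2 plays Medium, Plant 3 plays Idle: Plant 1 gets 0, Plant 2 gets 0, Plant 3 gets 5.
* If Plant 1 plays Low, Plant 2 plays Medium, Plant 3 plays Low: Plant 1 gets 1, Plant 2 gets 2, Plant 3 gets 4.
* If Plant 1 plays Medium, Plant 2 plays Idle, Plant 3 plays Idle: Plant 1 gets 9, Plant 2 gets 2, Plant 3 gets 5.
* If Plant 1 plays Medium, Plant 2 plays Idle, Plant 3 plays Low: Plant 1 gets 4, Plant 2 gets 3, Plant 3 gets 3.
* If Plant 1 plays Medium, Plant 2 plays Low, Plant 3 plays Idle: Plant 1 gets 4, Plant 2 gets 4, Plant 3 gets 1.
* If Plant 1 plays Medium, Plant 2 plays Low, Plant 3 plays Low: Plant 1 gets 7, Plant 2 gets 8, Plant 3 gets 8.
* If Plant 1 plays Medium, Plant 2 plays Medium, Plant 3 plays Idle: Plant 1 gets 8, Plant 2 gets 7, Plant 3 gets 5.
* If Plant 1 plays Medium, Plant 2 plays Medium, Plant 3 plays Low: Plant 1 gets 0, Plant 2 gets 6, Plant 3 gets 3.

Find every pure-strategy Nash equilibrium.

For each strategy profile, look for a profitable unilateral deviation.
(Low, Idle, Idle): Plant 1 can switch to Medium (4 → 9). Not NE.
(Low, Idle, Low): Plant 1 gets 7, best alternative 4; Plant 2 gets 8, best alternative 2; Plant 3 gets 4, best alternative 1. No profitable deviation — NE.
(Low, Low, Idle): Plant 2 can switch to Idle (8 → 9). Not NE.
(Low, Low, Low): Plant 1 can switch to Medium (0 → 7). Not NE.
(Low, Medium, Idle): Plant 1 can switch to Medium (0 → 8). Not NE.
(Low, Medium, Low): Plant 2 can switch to Idle (2 → 8). Not NE.
(Medium, Idle, Idle): Plant 2 can switch to Low (2 → 4). Not NE.
(Medium, Idle, Low): Plant 1 can switch to Low (4 → 7). Not NE.
(Medium, Low, Idle): Plant 1 can switch to Low (4 → 7). Not NE.
(Medium, Low, Low): Plant 1 gets 7, best alternative 0; Plant 2 gets 8, best alternative 6; Plant 3 gets 8, best alternative 1. No profitable deviation — NE.
(Medium, Medium, Idle): Plant 1 gets 8, best alternative 0; Plant 2 gets 7, best alternative 4; Plant 3 gets 5, best alternative 3. No profitable deviation — NE.
(Medium, Medium, Low): Plant 1 can switch to Low (0 → 1). Not NE.

Pure-strategy Nash equilibria: (Low, Idle, Low); (Medium, Low, Low); (Medium, Medium, Idle)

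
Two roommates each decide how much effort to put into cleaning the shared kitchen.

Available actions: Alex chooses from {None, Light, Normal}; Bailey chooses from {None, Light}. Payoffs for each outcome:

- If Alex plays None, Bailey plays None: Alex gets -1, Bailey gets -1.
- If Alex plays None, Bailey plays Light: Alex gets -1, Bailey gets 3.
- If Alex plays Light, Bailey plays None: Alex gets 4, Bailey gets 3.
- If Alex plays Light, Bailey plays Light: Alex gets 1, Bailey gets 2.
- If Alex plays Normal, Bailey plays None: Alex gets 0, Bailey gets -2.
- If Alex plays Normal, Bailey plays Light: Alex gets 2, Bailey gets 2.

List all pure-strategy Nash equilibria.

(Light, None); (Normal, Light)

(None, None): Alex can switch to Light (-1 → 4). Not NE.
(None, Light): Alex can switch to Light (-1 → 1). Not NE.
(Light, None): Alex gets 4, best alternative 0; Bailey gets 3, best alternative 2. No profitable deviation — NE.
(Light, Light): Alex can switch to Normal (1 → 2). Not NE.
(Normal, None): Alex can switch to Light (0 → 4). Not NE.
(Normal, Light): Alex gets 2, best alternative 1; Bailey gets 2, best alternative -2. No profitable deviation — NE.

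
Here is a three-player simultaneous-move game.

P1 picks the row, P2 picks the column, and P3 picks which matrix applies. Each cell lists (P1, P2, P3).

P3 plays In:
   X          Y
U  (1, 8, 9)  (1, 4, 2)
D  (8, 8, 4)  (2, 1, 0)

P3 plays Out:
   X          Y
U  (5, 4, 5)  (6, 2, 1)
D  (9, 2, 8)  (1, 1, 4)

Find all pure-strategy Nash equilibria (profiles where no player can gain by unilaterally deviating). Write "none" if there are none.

(D, X, Out)

Check each profile: it is a Nash equilibrium iff no player can strictly gain by switching unilaterally.
(U, X, In): P1 can switch to D (1 → 8). Not NE.
(U, X, Out): P1 can switch to D (5 → 9). Not NE.
(U, Y, In): P1 can switch to D (1 → 2). Not NE.
(U, Y, Out): P2 can switch to X (2 → 4). Not NE.
(D, X, In): P3 can switch to Out (4 → 8). Not NE.
(D, X, Out): P1 gets 9, best alternative 5; P2 gets 2, best alternative 1; P3 gets 8, best alternative 4. No profitable deviation — NE.
(D, Y, In): P2 can switch to X (1 → 8). Not NE.
(D, Y, Out): P1 can switch to U (1 → 6). Not NE.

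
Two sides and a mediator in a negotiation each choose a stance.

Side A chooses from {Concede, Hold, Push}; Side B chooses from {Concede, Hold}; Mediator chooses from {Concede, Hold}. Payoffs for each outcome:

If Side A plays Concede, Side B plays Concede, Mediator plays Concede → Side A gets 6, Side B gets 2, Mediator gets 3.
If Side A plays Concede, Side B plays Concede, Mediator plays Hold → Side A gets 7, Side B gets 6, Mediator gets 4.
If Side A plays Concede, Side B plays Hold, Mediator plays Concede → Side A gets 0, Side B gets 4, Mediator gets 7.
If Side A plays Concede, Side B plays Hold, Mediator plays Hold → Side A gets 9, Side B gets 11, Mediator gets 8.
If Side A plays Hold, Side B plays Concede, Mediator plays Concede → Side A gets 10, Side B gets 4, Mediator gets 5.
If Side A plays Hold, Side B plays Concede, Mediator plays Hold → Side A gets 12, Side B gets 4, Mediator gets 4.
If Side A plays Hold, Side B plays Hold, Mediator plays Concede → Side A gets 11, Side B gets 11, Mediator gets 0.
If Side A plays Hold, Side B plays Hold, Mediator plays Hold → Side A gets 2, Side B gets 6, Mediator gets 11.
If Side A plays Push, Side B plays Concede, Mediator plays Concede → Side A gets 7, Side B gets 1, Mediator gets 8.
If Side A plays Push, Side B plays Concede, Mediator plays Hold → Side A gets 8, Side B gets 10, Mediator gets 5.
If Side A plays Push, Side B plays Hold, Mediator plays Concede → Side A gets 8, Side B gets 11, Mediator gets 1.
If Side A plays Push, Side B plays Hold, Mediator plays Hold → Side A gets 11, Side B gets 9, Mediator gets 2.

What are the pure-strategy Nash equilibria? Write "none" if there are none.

Side A against (Concede, Concede): payoffs 6, 10, 7 → best response Hold.
Side A against (Concede, Hold): payoffs 7, 12, 8 → best response Hold.
Side A against (Hold, Concede): payoffs 0, 11, 8 → best response Hold.
Side A against (Hold, Hold): payoffs 9, 2, 11 → best response Push.
Side B against (Concede, Concede): payoffs 2, 4 → best response Hold.
Side B against (Concede, Hold): payoffs 6, 11 → best response Hold.
Side B against (Hold, Concede): payoffs 4, 11 → best response Hold.
Side B against (Hold, Hold): payoffs 4, 6 → best response Hold.
Side B against (Push, Concede): payoffs 1, 11 → best response Hold.
Side B against (Push, Hold): payoffs 10, 9 → best response Concede.
Mediator against (Concede, Concede): payoffs 3, 4 → best response Hold.
Mediator against (Concede, Hold): payoffs 7, 8 → best response Hold.
Mediator against (Hold, Concede): payoffs 5, 4 → best response Concede.
Mediator against (Hold, Hold): payoffs 0, 11 → best response Hold.
Mediator against (Push, Concede): payoffs 8, 5 → best response Concede.
Mediator against (Push, Hold): payoffs 1, 2 → best response Hold.
No profile is a mutual best response for all players.

none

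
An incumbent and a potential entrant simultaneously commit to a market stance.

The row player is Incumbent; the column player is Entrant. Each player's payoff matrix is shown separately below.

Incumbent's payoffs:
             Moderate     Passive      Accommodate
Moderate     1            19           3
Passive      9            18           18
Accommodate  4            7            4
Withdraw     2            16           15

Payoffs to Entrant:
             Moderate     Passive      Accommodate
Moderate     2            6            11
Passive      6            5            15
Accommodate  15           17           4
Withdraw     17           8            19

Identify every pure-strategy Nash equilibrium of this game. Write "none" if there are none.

Mark each player's best response to every combination of opponents' strategies; a profile where every player is best-responding is a pure Nash equilibrium.
Incumbent against Moderate: payoffs 1, 9, 4, 2 → best response Passive.
Incumbent against Passive: payoffs 19, 18, 7, 16 → best response Moderate.
Incumbent against Accommodate: payoffs 3, 18, 4, 15 → best response Passive.
Entrant against Moderate: payoffs 2, 6, 11 → best response Accommodate.
Entrant against Passive: payoffs 6, 5, 15 → best response Accommodate.
Entrant against Accommodate: payoffs 15, 17, 4 → best response Passive.
Entrant against Withdraw: payoffs 17, 8, 19 → best response Accommodate.
Mutual best responses: (Passive, Accommodate).

The unique pure-strategy Nash equilibrium is (Passive, Accommodate).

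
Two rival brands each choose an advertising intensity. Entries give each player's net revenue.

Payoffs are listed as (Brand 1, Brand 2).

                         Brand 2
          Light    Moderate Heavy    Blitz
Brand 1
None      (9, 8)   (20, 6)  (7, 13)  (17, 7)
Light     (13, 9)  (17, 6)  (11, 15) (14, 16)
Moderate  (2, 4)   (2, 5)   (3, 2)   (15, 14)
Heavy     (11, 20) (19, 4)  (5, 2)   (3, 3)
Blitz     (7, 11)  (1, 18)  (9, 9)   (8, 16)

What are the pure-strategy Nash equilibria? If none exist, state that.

(None, Light): Brand 1 can switch to Light (9 → 13). Not NE.
(None, Moderate): Brand 2 can switch to Light (6 → 8). Not NE.
(None, Heavy): Brand 1 can switch to Light (7 → 11). Not NE.
(None, Blitz): Brand 2 can switch to Light (7 → 8). Not NE.
(Light, Light): Brand 2 can switch to Heavy (9 → 15). Not NE.
(Light, Moderate): Brand 1 can switch to None (17 → 20). Not NE.
(Light, Heavy): Brand 2 can switch to Blitz (15 → 16). Not NE.
(Light, Blitz): Brand 1 can switch to None (14 → 17). Not NE.
(Moderate, Light): Brand 1 can switch to None (2 → 9). Not NE.
(Moderate, Moderate): Brand 1 can switch to None (2 → 20). Not NE.
(Moderate, Heavy): Brand 1 can switch to None (3 → 7). Not NE.
(Moderate, Blitz): Brand 1 can switch to None (15 → 17). Not NE.
(The remaining 8 profiles each have a profitable deviation by the same check.)

There is no pure-strategy Nash equilibrium.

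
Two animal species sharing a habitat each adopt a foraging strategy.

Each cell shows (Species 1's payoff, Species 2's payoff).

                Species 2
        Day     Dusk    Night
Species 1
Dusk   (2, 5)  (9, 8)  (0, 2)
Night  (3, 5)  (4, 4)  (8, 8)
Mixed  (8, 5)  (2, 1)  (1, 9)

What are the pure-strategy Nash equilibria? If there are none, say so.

Check each profile: it is a Nash equilibrium iff no player can strictly gain by switching unilaterally.
(Dusk, Day): Species 1 can switch to Night (2 → 3). Not NE.
(Dusk, Dusk): Species 1 gets 9, best alternative 4; Species 2 gets 8, best alternative 5. No profitable deviation — NE.
(Dusk, Night): Species 1 can switch to Night (0 → 8). Not NE.
(Night, Day): Species 1 can switch to Mixed (3 → 8). Not NE.
(Night, Dusk): Species 1 can switch to Dusk (4 → 9). Not NE.
(Night, Night): Species 1 gets 8, best alternative 1; Species 2 gets 8, best alternative 5. No profitable deviation — NE.
(Mixed, Day): Species 2 can switch to Night (5 → 9). Not NE.
(Mixed, Dusk): Species 1 can switch to Dusk (2 → 9). Not NE.
(Mixed, Night): Species 1 can switch to Night (1 → 8). Not NE.

(Dusk, Dusk); (Night, Night)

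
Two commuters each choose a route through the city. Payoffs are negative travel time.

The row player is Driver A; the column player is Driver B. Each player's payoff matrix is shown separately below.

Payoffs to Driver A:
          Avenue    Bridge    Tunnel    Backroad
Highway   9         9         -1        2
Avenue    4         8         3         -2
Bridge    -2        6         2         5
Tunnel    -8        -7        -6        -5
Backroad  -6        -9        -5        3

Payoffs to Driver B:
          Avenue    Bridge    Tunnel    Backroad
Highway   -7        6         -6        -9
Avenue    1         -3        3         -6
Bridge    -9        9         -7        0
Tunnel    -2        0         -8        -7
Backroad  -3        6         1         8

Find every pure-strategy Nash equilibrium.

Driver A against Avenue: payoffs 9, 4, -2, -8, -6 → best response Highway.
Driver A against Bridge: payoffs 9, 8, 6, -7, -9 → best response Highway.
Driver A against Tunnel: payoffs -1, 3, 2, -6, -5 → best response Avenue.
Driver A against Backroad: payoffs 2, -2, 5, -5, 3 → best response Bridge.
Driver B against Highway: payoffs -7, 6, -6, -9 → best response Bridge.
Driver B against Avenue: payoffs 1, -3, 3, -6 → best response Tunnel.
Driver B against Bridge: payoffs -9, 9, -7, 0 → best response Bridge.
Driver B against Tunnel: payoffs -2, 0, -8, -7 → best response Bridge.
Driver B against Backroad: payoffs -3, 6, 1, 8 → best response Backroad.
Mutual best responses: (Highway, Bridge); (Avenue, Tunnel).

Pure-strategy Nash equilibria: (Highway, Bridge); (Avenue, Tunnel)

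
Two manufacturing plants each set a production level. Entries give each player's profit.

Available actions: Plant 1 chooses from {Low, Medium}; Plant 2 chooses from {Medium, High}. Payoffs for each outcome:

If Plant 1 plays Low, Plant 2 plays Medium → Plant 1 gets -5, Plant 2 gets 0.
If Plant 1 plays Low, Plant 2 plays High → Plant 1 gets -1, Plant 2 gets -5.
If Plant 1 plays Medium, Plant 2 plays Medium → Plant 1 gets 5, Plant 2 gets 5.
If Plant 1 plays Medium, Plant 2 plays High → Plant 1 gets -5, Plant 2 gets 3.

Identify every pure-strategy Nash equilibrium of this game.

(Medium, Medium)

Plant 1 against Medium: payoffs -5, 5 → best response Medium.
Plant 1 against High: payoffs -1, -5 → best response Low.
Plant 2 against Low: payoffs 0, -5 → best response Medium.
Plant 2 against Medium: payoffs 5, 3 → best response Medium.
Mutual best responses: (Medium, Medium).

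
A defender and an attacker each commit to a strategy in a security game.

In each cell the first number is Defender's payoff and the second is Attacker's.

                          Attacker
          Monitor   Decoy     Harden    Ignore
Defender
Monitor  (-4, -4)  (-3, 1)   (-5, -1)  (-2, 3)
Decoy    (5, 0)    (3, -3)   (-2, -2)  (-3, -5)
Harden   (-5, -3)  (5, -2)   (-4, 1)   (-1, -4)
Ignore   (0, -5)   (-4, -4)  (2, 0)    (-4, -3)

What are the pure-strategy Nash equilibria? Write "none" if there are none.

Defender against Monitor: payoffs -4, 5, -5, 0 → best response Decoy.
Defender against Decoy: payoffs -3, 3, 5, -4 → best response Harden.
Defender against Harden: payoffs -5, -2, -4, 2 → best response Ignore.
Defender against Ignore: payoffs -2, -3, -1, -4 → best response Harden.
Attacker against Monitor: payoffs -4, 1, -1, 3 → best response Ignore.
Attacker against Decoy: payoffs 0, -3, -2, -5 → best response Monitor.
Attacker against Harden: payoffs -3, -2, 1, -4 → best response Harden.
Attacker against Ignore: payoffs -5, -4, 0, -3 → best response Harden.
Mutual best responses: (Decoy, Monitor); (Ignore, Harden).

(Decoy, Monitor) and (Ignore, Harden)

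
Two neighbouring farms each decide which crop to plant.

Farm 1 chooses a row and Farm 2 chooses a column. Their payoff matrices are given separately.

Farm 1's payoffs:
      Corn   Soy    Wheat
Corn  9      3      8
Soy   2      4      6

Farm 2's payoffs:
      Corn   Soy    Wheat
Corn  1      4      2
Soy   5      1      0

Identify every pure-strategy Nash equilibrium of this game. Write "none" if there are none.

For each player, find the best response to each opponent profile; mutual best responses are the pure NE.
Farm 1 against Corn: payoffs 9, 2 → best response Corn.
Farm 1 against Soy: payoffs 3, 4 → best response Soy.
Farm 1 against Wheat: payoffs 8, 6 → best response Corn.
Farm 2 against Corn: payoffs 1, 4, 2 → best response Soy.
Farm 2 against Soy: payoffs 5, 1, 0 → best response Corn.
No profile is a mutual best response for all players.

No pure-strategy Nash equilibrium.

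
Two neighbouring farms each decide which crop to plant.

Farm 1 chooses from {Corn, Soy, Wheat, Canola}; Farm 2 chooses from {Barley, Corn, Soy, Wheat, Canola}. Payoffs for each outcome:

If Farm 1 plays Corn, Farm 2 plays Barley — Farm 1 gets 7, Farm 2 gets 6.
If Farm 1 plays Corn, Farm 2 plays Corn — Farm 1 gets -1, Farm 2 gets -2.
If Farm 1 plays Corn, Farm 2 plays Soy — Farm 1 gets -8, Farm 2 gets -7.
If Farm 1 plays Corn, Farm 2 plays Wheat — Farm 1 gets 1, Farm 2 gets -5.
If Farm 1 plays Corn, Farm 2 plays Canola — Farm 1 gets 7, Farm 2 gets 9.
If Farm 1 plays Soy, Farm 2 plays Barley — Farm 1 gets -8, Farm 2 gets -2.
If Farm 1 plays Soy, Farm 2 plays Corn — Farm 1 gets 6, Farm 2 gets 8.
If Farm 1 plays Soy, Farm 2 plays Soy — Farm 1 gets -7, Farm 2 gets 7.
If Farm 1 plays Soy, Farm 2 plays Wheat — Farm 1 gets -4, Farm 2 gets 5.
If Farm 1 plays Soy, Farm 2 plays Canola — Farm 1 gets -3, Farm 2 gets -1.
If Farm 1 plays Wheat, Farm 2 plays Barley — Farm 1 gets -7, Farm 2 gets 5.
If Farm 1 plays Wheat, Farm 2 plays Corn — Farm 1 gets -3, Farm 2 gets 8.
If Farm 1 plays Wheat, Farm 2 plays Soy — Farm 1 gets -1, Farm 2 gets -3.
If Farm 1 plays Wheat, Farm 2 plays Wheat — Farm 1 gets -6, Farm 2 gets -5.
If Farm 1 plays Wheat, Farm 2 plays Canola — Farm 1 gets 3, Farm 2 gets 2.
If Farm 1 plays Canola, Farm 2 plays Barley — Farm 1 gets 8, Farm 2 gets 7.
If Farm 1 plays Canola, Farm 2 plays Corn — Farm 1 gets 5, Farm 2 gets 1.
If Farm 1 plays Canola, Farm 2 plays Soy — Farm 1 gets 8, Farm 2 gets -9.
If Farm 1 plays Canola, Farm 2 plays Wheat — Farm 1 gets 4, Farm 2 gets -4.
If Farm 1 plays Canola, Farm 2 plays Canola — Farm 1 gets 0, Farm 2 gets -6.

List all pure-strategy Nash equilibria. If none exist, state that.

Pure-strategy Nash equilibria: (Corn, Canola); (Soy, Corn); (Canola, Barley)

(Corn, Barley): Farm 1 can switch to Canola (7 → 8). Not NE.
(Corn, Corn): Farm 1 can switch to Soy (-1 → 6). Not NE.
(Corn, Soy): Farm 1 can switch to Soy (-8 → -7). Not NE.
(Corn, Wheat): Farm 1 can switch to Canola (1 → 4). Not NE.
(Corn, Canola): Farm 1 gets 7, best alternative 3; Farm 2 gets 9, best alternative 6. No profitable deviation — NE.
(Soy, Barley): Farm 1 can switch to Corn (-8 → 7). Not NE.
(Soy, Corn): Farm 1 gets 6, best alternative 5; Farm 2 gets 8, best alternative 7. No profitable deviation — NE.
(Soy, Soy): Farm 1 can switch to Wheat (-7 → -1). Not NE.
(Canola, Barley): Farm 1 gets 8, best alternative 7; Farm 2 gets 7, best alternative 1. No profitable deviation — NE.
(The remaining 11 profiles each have a profitable deviation by the same check.)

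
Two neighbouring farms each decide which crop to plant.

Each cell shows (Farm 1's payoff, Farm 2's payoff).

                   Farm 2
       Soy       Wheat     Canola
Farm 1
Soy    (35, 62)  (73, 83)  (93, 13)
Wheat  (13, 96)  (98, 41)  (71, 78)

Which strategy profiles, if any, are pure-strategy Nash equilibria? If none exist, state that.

For each player, find the best response to each opponent profile; mutual best responses are the pure NE.
Farm 1 against Soy: payoffs 35, 13 → best response Soy.
Farm 1 against Wheat: payoffs 73, 98 → best response Wheat.
Farm 1 against Canola: payoffs 93, 71 → best response Soy.
Farm 2 against Soy: payoffs 62, 83, 13 → best response Wheat.
Farm 2 against Wheat: payoffs 96, 41, 78 → best response Soy.
No profile is a mutual best response for all players.

There is no pure-strategy Nash equilibrium.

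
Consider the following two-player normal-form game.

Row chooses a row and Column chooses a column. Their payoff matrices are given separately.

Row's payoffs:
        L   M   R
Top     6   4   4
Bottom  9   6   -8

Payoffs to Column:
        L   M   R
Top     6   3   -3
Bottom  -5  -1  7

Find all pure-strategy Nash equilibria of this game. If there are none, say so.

(Top, L): Row can switch to Bottom (6 → 9). Not NE.
(Top, M): Row can switch to Bottom (4 → 6). Not NE.
(Top, R): Column can switch to L (-3 → 6). Not NE.
(Bottom, L): Column can switch to M (-5 → -1). Not NE.
(Bottom, M): Column can switch to R (-1 → 7). Not NE.
(Bottom, R): Row can switch to Top (-8 → 4). Not NE.

No pure-strategy Nash equilibrium.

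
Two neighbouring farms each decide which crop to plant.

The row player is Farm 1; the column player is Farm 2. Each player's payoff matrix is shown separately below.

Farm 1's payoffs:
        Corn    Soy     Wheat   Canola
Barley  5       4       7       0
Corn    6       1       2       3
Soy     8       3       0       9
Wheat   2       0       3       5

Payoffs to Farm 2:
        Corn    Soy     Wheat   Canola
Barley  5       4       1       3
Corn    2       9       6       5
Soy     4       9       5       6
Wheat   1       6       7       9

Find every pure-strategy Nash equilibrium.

none

Mark each player's best response to every combination of opponents' strategies; a profile where every player is best-responding is a pure Nash equilibrium.
Farm 1 against Corn: payoffs 5, 6, 8, 2 → best response Soy.
Farm 1 against Soy: payoffs 4, 1, 3, 0 → best response Barley.
Farm 1 against Wheat: payoffs 7, 2, 0, 3 → best response Barley.
Farm 1 against Canola: payoffs 0, 3, 9, 5 → best response Soy.
Farm 2 against Barley: payoffs 5, 4, 1, 3 → best response Corn.
Farm 2 against Corn: payoffs 2, 9, 6, 5 → best response Soy.
Farm 2 against Soy: payoffs 4, 9, 5, 6 → best response Soy.
Farm 2 against Wheat: payoffs 1, 6, 7, 9 → best response Canola.
No profile is a mutual best response for all players.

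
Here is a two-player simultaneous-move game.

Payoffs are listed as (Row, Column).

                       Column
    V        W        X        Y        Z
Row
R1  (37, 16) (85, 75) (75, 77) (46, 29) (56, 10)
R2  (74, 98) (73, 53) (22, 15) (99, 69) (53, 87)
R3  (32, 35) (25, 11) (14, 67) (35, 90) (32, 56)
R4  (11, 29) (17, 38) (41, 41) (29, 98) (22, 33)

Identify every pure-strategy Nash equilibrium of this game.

The pure Nash equilibria are (R1, X) and (R2, V).

(R1, V): Row can switch to R2 (37 → 74). Not NE.
(R1, W): Column can switch to X (75 → 77). Not NE.
(R1, X): Row gets 75, best alternative 41; Column gets 77, best alternative 75. No profitable deviation — NE.
(R1, Y): Row can switch to R2 (46 → 99). Not NE.
(R1, Z): Column can switch to V (10 → 16). Not NE.
(R2, V): Row gets 74, best alternative 37; Column gets 98, best alternative 87. No profitable deviation — NE.
(R2, W): Row can switch to R1 (73 → 85). Not NE.
(R2, X): Row can switch to R1 (22 → 75). Not NE.
(The remaining 12 profiles each have a profitable deviation by the same check.)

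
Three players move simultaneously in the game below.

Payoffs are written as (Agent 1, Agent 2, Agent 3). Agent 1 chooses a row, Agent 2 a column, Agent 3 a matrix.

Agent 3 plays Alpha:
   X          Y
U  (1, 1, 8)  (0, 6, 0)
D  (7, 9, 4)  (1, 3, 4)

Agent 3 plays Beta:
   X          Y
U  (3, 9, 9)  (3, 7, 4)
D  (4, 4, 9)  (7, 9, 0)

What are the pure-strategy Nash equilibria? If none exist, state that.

none

Agent 1 against (X, Alpha): payoffs 1, 7 → best response D.
Agent 1 against (X, Beta): payoffs 3, 4 → best response D.
Agent 1 against (Y, Alpha): payoffs 0, 1 → best response D.
Agent 1 against (Y, Beta): payoffs 3, 7 → best response D.
Agent 2 against (U, Alpha): payoffs 1, 6 → best response Y.
Agent 2 against (U, Beta): payoffs 9, 7 → best response X.
Agent 2 against (D, Alpha): payoffs 9, 3 → best response X.
Agent 2 against (D, Beta): payoffs 4, 9 → best response Y.
Agent 3 against (U, X): payoffs 8, 9 → best response Beta.
Agent 3 against (U, Y): payoffs 0, 4 → best response Beta.
Agent 3 against (D, X): payoffs 4, 9 → best response Beta.
Agent 3 against (D, Y): payoffs 4, 0 → best response Alpha.
No profile is a mutual best response for all players.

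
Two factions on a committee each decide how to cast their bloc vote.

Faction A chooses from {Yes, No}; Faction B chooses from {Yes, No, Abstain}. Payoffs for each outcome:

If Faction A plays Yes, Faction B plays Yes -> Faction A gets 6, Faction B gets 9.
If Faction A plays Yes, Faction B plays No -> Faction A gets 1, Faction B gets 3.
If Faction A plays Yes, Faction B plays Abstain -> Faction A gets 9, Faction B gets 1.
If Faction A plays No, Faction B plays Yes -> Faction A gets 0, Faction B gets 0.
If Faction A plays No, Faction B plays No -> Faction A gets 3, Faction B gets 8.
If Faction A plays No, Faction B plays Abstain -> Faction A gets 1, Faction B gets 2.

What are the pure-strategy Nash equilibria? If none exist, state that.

Pure-strategy Nash equilibria: (Yes, Yes), (No, No)

Faction A against Yes: payoffs 6, 0 → best response Yes.
Faction A against No: payoffs 1, 3 → best response No.
Faction A against Abstain: payoffs 9, 1 → best response Yes.
Faction B against Yes: payoffs 9, 3, 1 → best response Yes.
Faction B against No: payoffs 0, 8, 2 → best response No.
Mutual best responses: (Yes, Yes); (No, No).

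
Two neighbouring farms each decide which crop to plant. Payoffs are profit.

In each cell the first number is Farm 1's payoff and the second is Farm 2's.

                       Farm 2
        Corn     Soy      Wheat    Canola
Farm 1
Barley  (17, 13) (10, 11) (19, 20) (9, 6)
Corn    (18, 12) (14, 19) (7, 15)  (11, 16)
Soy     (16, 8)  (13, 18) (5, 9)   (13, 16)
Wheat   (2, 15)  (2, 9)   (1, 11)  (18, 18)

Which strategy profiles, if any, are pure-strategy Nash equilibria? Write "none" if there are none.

Pure-strategy Nash equilibria: (Barley, Wheat) and (Corn, Soy) and (Wheat, Canola)

(Barley, Corn): Farm 1 can switch to Corn (17 → 18). Not NE.
(Barley, Soy): Farm 1 can switch to Corn (10 → 14). Not NE.
(Barley, Wheat): Farm 1 gets 19, best alternative 7; Farm 2 gets 20, best alternative 13. No profitable deviation — NE.
(Barley, Canola): Farm 1 can switch to Corn (9 → 11). Not NE.
(Corn, Corn): Farm 2 can switch to Soy (12 → 19). Not NE.
(Corn, Soy): Farm 1 gets 14, best alternative 13; Farm 2 gets 19, best alternative 16. No profitable deviation — NE.
(Corn, Wheat): Farm 1 can switch to Barley (7 → 19). Not NE.
(Corn, Canola): Farm 1 can switch to Soy (11 → 13). Not NE.
(Soy, Corn): Farm 1 can switch to Barley (16 → 17). Not NE.
(Soy, Soy): Farm 1 can switch to Corn (13 → 14). Not NE.
(Soy, Wheat): Farm 1 can switch to Barley (5 → 19). Not NE.
(Soy, Canola): Farm 1 can switch to Wheat (13 → 18). Not NE.
(Wheat, Corn): Farm 1 can switch to Barley (2 → 17). Not NE.
(Wheat, Soy): Farm 1 can switch to Barley (2 → 10). Not NE.
(Wheat, Canola): Farm 1 gets 18, best alternative 13; Farm 2 gets 18, best alternative 15. No profitable deviation — NE.
(The remaining 1 profile has a profitable deviation by the same check.)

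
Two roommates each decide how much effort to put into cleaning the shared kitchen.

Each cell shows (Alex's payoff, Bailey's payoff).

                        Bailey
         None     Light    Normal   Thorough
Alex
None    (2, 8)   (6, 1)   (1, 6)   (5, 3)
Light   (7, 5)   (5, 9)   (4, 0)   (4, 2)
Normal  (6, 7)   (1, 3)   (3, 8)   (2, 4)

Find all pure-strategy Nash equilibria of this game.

There is no pure-strategy Nash equilibrium.

Alex against None: payoffs 2, 7, 6 → best response Light.
Alex against Light: payoffs 6, 5, 1 → best response None.
Alex against Normal: payoffs 1, 4, 3 → best response Light.
Alex against Thorough: payoffs 5, 4, 2 → best response None.
Bailey against None: payoffs 8, 1, 6, 3 → best response None.
Bailey against Light: payoffs 5, 9, 0, 2 → best response Light.
Bailey against Normal: payoffs 7, 3, 8, 4 → best response Normal.
No profile is a mutual best response for all players.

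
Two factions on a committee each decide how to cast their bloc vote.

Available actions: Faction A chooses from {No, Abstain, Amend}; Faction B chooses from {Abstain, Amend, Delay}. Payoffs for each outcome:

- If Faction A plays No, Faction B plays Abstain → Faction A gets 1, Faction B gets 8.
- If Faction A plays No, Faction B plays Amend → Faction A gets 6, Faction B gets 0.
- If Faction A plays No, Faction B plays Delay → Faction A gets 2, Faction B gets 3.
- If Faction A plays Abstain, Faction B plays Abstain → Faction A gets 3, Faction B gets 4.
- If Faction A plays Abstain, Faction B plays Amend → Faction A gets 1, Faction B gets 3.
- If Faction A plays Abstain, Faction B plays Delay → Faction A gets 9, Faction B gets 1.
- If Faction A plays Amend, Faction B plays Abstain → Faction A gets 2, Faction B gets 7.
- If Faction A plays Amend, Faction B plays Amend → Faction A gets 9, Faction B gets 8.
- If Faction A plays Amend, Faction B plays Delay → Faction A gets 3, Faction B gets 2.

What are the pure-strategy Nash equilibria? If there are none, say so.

The pure Nash equilibria are (Abstain, Abstain) and (Amend, Amend).

(No, Abstain): Faction A can switch to Abstain (1 → 3). Not NE.
(No, Amend): Faction A can switch to Amend (6 → 9). Not NE.
(No, Delay): Faction A can switch to Abstain (2 → 9). Not NE.
(Abstain, Abstain): Faction A gets 3, best alternative 2; Faction B gets 4, best alternative 3. No profitable deviation — NE.
(Abstain, Amend): Faction A can switch to No (1 → 6). Not NE.
(Abstain, Delay): Faction B can switch to Abstain (1 → 4). Not NE.
(Amend, Abstain): Faction A can switch to Abstain (2 → 3). Not NE.
(Amend, Amend): Faction A gets 9, best alternative 6; Faction B gets 8, best alternative 7. No profitable deviation — NE.
(Amend, Delay): Faction A can switch to Abstain (3 → 9). Not NE.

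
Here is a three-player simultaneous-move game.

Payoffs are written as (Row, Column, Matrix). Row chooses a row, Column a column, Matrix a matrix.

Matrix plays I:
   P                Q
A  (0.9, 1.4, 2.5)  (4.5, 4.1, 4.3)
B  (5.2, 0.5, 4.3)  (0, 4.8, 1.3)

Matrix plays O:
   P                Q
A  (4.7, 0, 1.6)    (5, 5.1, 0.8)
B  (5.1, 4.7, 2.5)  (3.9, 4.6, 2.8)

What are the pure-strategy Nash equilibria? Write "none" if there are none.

The unique pure-strategy Nash equilibrium is (A, Q, I).

(A, P, I): Row can switch to B (0.9 → 5.2). Not NE.
(A, P, O): Row can switch to B (4.7 → 5.1). Not NE.
(A, Q, I): Row gets 4.5, best alternative 0; Column gets 4.1, best alternative 1.4; Matrix gets 4.3, best alternative 0.8. No profitable deviation — NE.
(A, Q, O): Matrix can switch to I (0.8 → 4.3). Not NE.
(B, P, I): Column can switch to Q (0.5 → 4.8). Not NE.
(B, P, O): Matrix can switch to I (2.5 → 4.3). Not NE.
(B, Q, I): Row can switch to A (0 → 4.5). Not NE.
(The remaining 1 profile has a profitable deviation by the same check.)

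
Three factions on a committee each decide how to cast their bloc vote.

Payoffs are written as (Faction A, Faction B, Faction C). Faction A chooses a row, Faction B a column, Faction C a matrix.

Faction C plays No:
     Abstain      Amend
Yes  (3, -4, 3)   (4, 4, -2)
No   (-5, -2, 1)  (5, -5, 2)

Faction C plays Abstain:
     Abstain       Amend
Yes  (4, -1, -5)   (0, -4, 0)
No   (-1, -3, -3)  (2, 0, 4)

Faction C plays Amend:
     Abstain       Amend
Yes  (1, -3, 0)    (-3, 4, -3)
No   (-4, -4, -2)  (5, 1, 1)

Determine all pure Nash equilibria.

(No, Amend, Abstain)

For each strategy profile, look for a profitable unilateral deviation.
(Yes, Abstain, No): Faction B can switch to Amend (-4 → 4). Not NE.
(Yes, Abstain, Abstain): Faction C can switch to No (-5 → 3). Not NE.
(Yes, Abstain, Amend): Faction B can switch to Amend (-3 → 4). Not NE.
(Yes, Amend, No): Faction A can switch to No (4 → 5). Not NE.
(Yes, Amend, Abstain): Faction A can switch to No (0 → 2). Not NE.
(Yes, Amend, Amend): Faction A can switch to No (-3 → 5). Not NE.
(No, Abstain, No): Faction A can switch to Yes (-5 → 3). Not NE.
(No, Abstain, Abstain): Faction A can switch to Yes (-1 → 4). Not NE.
(No, Abstain, Amend): Faction A can switch to Yes (-4 → 1). Not NE.
(No, Amend, No): Faction B can switch to Abstain (-5 → -2). Not NE.
(No, Amend, Abstain): Faction A gets 2, best alternative 0; Faction B gets 0, best alternative -3; Faction C gets 4, best alternative 2. No profitable deviation — NE.
(The remaining 1 profile has a profitable deviation by the same check.)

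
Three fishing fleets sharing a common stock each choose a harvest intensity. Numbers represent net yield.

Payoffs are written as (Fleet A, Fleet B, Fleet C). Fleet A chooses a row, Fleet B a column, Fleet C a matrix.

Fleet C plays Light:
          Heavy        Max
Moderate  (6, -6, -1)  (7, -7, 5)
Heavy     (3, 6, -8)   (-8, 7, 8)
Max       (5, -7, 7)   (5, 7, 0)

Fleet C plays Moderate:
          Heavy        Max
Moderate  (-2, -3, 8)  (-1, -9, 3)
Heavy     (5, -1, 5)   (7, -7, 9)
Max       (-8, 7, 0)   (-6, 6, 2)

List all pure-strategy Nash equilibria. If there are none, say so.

(Heavy, Heavy, Moderate)

Fleet A against (Heavy, Light): payoffs 6, 3, 5 → best response Moderate.
Fleet A against (Heavy, Moderate): payoffs -2, 5, -8 → best response Heavy.
Fleet A against (Max, Light): payoffs 7, -8, 5 → best response Moderate.
Fleet A against (Max, Moderate): payoffs -1, 7, -6 → best response Heavy.
Fleet B against (Moderate, Light): payoffs -6, -7 → best response Heavy.
Fleet B against (Moderate, Moderate): payoffs -3, -9 → best response Heavy.
Fleet B against (Heavy, Light): payoffs 6, 7 → best response Max.
Fleet B against (Heavy, Moderate): payoffs -1, -7 → best response Heavy.
Fleet B against (Max, Light): payoffs -7, 7 → best response Max.
Fleet B against (Max, Moderate): payoffs 7, 6 → best response Heavy.
Fleet C against (Moderate, Heavy): payoffs -1, 8 → best response Moderate.
Fleet C against (Moderate, Max): payoffs 5, 3 → best response Light.
Fleet C against (Heavy, Heavy): payoffs -8, 5 → best response Moderate.
Fleet C against (Heavy, Max): payoffs 8, 9 → best response Moderate.
Fleet C against (Max, Heavy): payoffs 7, 0 → best response Light.
Fleet C against (Max, Max): payoffs 0, 2 → best response Moderate.
Mutual best responses: (Heavy, Heavy, Moderate).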